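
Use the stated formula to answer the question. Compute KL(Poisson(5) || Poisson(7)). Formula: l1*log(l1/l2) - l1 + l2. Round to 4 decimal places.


KL divergence for Poisson:
KL = l1*log(l1/l2) - l1 + l2.
l1 = 5, l2 = 7.
log(5/7) = -0.336472.
l1*log(l1/l2) = 5 * -0.336472 = -1.682361.
KL = -1.682361 - 5 + 7 = 0.3176

0.3176


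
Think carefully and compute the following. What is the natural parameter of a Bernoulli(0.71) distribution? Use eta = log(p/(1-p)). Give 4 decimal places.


Natural parameter for Bernoulli: eta = log(p/(1-p)).
p = 0.71, 1-p = 0.29.
p/(1-p) = 2.448276.
eta = log(2.448276) = 0.8954

0.8954


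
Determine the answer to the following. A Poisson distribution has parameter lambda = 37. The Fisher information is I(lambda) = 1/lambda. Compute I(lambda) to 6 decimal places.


Fisher information for Poisson: I(lambda) = 1/lambda.
lambda = 37.
I(lambda) = 1/37 = 0.027027

0.027027


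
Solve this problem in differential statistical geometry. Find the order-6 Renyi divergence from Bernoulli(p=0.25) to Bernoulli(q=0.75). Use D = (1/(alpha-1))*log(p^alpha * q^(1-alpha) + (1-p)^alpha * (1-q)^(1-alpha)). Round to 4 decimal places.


Renyi divergence of order alpha between Bernoulli distributions:
D = (1/(alpha-1))*log(p^alpha * q^(1-alpha) + (1-p)^alpha * (1-q)^(1-alpha)).
alpha = 6, p = 0.25, q = 0.75.
p^alpha * q^(1-alpha) = 0.25^6 * 0.75^-5 = 0.001029.
(1-p)^alpha * (1-q)^(1-alpha) = 0.75^6 * 0.25^-5 = 182.25.
sum = 0.001029 + 182.25 = 182.251029.
D = (1/5)*log(182.251029) = 1.0411

1.0411


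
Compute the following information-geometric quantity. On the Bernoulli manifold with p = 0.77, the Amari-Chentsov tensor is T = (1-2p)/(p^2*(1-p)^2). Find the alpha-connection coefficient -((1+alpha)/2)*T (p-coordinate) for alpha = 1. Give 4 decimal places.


Skewness (Amari-Chentsov) tensor: T = (1-2p)/(p^2*(1-p)^2).
p = 0.77, 1-2p = -0.54, p^2 = 0.5929, (1-p)^2 = 0.0529.
T = -0.54/(0.5929 * 0.0529) = -17.216967.
In the p-coordinate, Gamma^(alpha) = Gamma^(0) - (alpha/2)*T with Gamma^(0) = (1/2)*g'(p) = -T/2,
so Gamma^(alpha) = -((1+alpha)/2)*T.
alpha = 1, -(1+alpha)/2 = -1.0.
Gamma = -1.0 * -17.216967 = 17.2170

17.2170


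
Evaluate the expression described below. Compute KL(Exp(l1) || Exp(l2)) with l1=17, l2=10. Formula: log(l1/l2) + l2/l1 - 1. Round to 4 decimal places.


KL divergence for exponential family:
KL = log(l1/l2) + l2/l1 - 1.
log(17/10) = 0.530628.
10/17 = 0.588235.
KL = 0.530628 + 0.588235 - 1 = 0.1189

0.1189


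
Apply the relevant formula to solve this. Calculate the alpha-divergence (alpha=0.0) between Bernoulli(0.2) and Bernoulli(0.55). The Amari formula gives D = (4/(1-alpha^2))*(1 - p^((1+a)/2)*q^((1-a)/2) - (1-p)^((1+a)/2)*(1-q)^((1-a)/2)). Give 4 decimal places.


Amari alpha-divergence:
D = (4/(1-alpha^2))*(1 - p^((1+a)/2)*q^((1-a)/2) - (1-p)^((1+a)/2)*(1-q)^((1-a)/2)).
alpha = 0.0, p = 0.2, q = 0.55.
e1 = (1+alpha)/2 = 0.5, e2 = (1-alpha)/2 = 0.5.
t1 = p^e1 * q^e2 = 0.2^0.5 * 0.55^0.5 = 0.331662.
t2 = (1-p)^e1 * (1-q)^e2 = 0.8^0.5 * 0.45^0.5 = 0.6.
4/(1-alpha^2) = 4.0.
D = 4.0*(1 - 0.331662 - 0.6) = 0.2734

0.2734


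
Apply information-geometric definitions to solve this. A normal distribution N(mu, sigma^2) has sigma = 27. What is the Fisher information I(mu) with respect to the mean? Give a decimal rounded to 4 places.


The Fisher information for the mean of a normal distribution is I(mu) = 1/sigma^2.
sigma = 27, so sigma^2 = 729.
I(mu) = 1/729 = 0.0014

0.0014


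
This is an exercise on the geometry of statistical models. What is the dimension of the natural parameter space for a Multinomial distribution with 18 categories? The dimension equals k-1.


Exponential family dimension calculation:
For Multinomial with k=18 categories, dim = k-1 = 17.

17


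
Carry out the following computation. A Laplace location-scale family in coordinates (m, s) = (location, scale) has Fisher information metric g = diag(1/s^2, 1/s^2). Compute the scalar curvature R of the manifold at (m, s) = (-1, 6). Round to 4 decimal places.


The metric has the form g = (A dm^2 + B ds^2)/s^2 with A = 1, B = 1.
Substitute u = sqrt(A/B)*m: g = B*(du^2 + ds^2)/s^2, i.e. B times the
Poincare upper half-plane metric, which has constant Gaussian curvature -1.
Scaling a 2D metric by a constant c divides the Gaussian curvature by c,
so K = -1/B = -1/(1) = -1.0000 everywhere (the point (m, s) = (-1, 6) is irrelevant:
the curvature is constant).
Scalar curvature in dimension 2: R = 2K = -2/(1) = -2.0000.

-2.0000


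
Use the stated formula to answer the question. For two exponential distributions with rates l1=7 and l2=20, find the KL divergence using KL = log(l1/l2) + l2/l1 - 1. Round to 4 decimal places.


KL divergence for exponential family:
KL = log(l1/l2) + l2/l1 - 1.
log(7/20) = -1.049822.
20/7 = 2.857143.
KL = -1.049822 + 2.857143 - 1 = 0.8073

0.8073


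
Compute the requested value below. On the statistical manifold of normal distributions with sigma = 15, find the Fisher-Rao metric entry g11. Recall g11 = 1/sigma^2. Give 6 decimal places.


For the 2-parameter normal family, the Fisher metric has:
  g11 = 1/sigma^2, g22 = 2/sigma^2.
sigma = 15, sigma^2 = 225.
g11 = 0.004444

0.004444


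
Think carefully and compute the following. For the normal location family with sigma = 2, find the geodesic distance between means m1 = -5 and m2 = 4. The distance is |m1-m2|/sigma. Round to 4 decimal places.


On the fixed-variance normal subfamily, geodesic distance = |m1-m2|/sigma.
|-5 - 4| = 9.
sigma = 2.
d = 9/2 = 4.5000

4.5000


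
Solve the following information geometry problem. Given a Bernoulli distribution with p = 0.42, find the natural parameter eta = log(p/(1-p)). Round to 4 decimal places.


Natural parameter for Bernoulli: eta = log(p/(1-p)).
p = 0.42, 1-p = 0.58.
p/(1-p) = 0.724138.
eta = log(0.724138) = -0.3228

-0.3228


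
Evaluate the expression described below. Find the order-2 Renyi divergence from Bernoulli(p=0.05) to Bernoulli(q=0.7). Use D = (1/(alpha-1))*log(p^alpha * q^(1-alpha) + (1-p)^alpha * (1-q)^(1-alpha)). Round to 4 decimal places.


Renyi divergence of order alpha between Bernoulli distributions:
D = (1/(alpha-1))*log(p^alpha * q^(1-alpha) + (1-p)^alpha * (1-q)^(1-alpha)).
alpha = 2, p = 0.05, q = 0.7.
p^alpha * q^(1-alpha) = 0.05^2 * 0.7^-1 = 0.003571.
(1-p)^alpha * (1-q)^(1-alpha) = 0.95^2 * 0.3^-1 = 3.008333.
sum = 0.003571 + 3.008333 = 3.011905.
D = (1/1)*log(3.011905) = 1.1026

1.1026


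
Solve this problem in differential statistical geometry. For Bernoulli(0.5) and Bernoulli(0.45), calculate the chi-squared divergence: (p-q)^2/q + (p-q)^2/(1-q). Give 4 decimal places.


Chi-squared divergence between Bernoulli distributions:
chi^2 = (p-q)^2/q + (p-q)^2/(1-q).
p = 0.5, q = 0.45, p-q = 0.05.
(p-q)^2 = 0.0025.
term1 = 0.0025/0.45 = 0.005556.
term2 = 0.0025/0.55 = 0.004545.
chi^2 = 0.005556 + 0.004545 = 0.0101

0.0101


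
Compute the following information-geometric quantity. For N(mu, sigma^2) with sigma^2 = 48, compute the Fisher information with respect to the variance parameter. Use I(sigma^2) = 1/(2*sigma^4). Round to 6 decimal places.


Fisher information for variance: I(sigma^2) = 1/(2*sigma^4).
sigma^2 = 48, so sigma^4 = 2304.
I = 1/(2*2304) = 1/4608 = 0.000217

0.000217


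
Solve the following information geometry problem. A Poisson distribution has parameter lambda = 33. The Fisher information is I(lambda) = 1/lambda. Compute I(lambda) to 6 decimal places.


Fisher information for Poisson: I(lambda) = 1/lambda.
lambda = 33.
I(lambda) = 1/33 = 0.030303

0.030303


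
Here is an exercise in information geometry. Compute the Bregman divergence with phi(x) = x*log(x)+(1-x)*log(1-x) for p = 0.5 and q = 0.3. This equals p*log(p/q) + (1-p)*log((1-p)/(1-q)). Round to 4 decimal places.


Bregman divergence with negative entropy generator:
D = p*log(p/q) + (1-p)*log((1-p)/(1-q)).
p = 0.5, q = 0.3.
p*log(p/q) = 0.5*log(0.5/0.3) = 0.255413.
(1-p)*log((1-p)/(1-q)) = 0.5*log(0.5/0.7) = -0.168236.
D = 0.255413 + -0.168236 = 0.0872

0.0872


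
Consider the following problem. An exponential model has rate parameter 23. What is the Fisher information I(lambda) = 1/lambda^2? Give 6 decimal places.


Fisher information for exponential: I(lambda) = 1/lambda^2.
lambda = 23, lambda^2 = 529.
I = 1/529 = 0.001890

0.001890


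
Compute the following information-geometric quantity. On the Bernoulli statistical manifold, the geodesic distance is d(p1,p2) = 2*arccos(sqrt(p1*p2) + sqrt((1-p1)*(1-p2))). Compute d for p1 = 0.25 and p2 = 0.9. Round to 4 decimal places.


Geodesic distance on Bernoulli manifold:
d(p1,p2) = 2*arccos(sqrt(p1*p2) + sqrt((1-p1)*(1-p2))).
sqrt(p1*p2) = sqrt(0.25*0.9) = 0.474342.
sqrt((1-p1)*(1-p2)) = sqrt(0.75*0.1) = 0.273861.
arg = 0.474342 + 0.273861 = 0.748203.
d = 2*arccos(0.748203) = 1.4509

1.4509


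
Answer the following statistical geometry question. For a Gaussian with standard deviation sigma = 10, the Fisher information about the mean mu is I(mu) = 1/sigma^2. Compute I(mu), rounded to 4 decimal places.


The Fisher information for the mean of a normal distribution is I(mu) = 1/sigma^2.
sigma = 10, so sigma^2 = 100.
I(mu) = 1/100 = 0.0100

0.0100


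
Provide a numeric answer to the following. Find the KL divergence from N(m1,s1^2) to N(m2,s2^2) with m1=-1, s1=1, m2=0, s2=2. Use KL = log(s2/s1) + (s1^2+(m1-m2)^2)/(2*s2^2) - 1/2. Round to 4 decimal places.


KL divergence between normal distributions:
KL = log(s2/s1) + (s1^2 + (m1-m2)^2)/(2*s2^2) - 1/2.
log(2/1) = 0.693147.
(1^2 + (-1-0)^2)/(2*2^2) = (1 + 1)/8 = 0.25.
KL = 0.693147 + 0.25 - 0.5 = 0.4431

0.4431


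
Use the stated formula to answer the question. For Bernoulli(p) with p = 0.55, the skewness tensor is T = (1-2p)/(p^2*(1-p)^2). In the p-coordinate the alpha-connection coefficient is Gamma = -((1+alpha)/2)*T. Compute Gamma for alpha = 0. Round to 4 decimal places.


Skewness (Amari-Chentsov) tensor: T = (1-2p)/(p^2*(1-p)^2).
p = 0.55, 1-2p = -0.1, p^2 = 0.3025, (1-p)^2 = 0.2025.
T = -0.1/(0.3025 * 0.2025) = -1.632486.
In the p-coordinate, Gamma^(alpha) = Gamma^(0) - (alpha/2)*T with Gamma^(0) = (1/2)*g'(p) = -T/2,
so Gamma^(alpha) = -((1+alpha)/2)*T.
alpha = 0, -(1+alpha)/2 = -0.5.
Gamma = -0.5 * -1.632486 = 0.8162

0.8162


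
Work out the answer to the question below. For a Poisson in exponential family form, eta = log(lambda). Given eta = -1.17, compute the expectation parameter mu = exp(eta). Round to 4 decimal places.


Expectation parameter for Poisson exponential family:
mu = exp(eta).
eta = -1.17.
mu = exp(-1.17) = 0.3104

0.3104


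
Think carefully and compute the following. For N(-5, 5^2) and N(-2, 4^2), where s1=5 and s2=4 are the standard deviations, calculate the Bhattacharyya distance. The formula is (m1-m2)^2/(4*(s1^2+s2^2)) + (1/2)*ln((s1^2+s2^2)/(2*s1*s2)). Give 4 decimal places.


Bhattacharyya distance between two Gaussians:
DB = (m1-m2)^2/(4*(s1^2+s2^2)) + (1/2)*ln((s1^2+s2^2)/(2*s1*s2)).
(m1-m2)^2 = (-3)^2 = 9.
s1^2+s2^2 = 25 + 16 = 41.
term1 = 9/164 = 0.054878.
term2 = 0.5*ln(41/40.0) = 0.012346.
DB = 0.054878 + 0.012346 = 0.0672

0.0672


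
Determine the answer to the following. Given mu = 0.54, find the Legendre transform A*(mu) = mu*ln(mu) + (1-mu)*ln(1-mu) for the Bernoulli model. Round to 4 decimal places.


Legendre transform for Bernoulli:
A*(mu) = mu*log(mu) + (1-mu)*log(1-mu).
mu = 0.54, 1-mu = 0.46.
mu*log(mu) = 0.54*log(0.54) = -0.332741.
(1-mu)*log(1-mu) = 0.46*log(0.46) = -0.357203.
A* = -0.332741 + -0.357203 = -0.6899

-0.6899


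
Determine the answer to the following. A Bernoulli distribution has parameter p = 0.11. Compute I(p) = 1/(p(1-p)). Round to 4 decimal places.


For Bernoulli(p), Fisher information is I(p) = 1/(p*(1-p)).
p = 0.11, 1-p = 0.89.
p*(1-p) = 0.0979.
I(p) = 1/0.0979 = 10.2145

10.2145


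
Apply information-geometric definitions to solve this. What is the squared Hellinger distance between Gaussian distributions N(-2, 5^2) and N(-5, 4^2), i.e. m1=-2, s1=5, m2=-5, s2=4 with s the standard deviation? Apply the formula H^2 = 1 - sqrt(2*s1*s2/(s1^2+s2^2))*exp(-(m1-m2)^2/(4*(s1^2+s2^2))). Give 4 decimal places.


Squared Hellinger distance for Gaussians:
H^2 = 1 - sqrt(2*s1*s2/(s1^2+s2^2)) * exp(-(m1-m2)^2/(4*(s1^2+s2^2))).
s1^2 = 25, s2^2 = 16, s1^2+s2^2 = 41.
sqrt(2*5*4/(41)) = 0.98773.
(m1-m2)^2 = (3)^2 = 9.
exp(-9/(4*41)) = exp(-0.054878) = 0.946601.
H^2 = 1 - 0.98773*0.946601 = 0.0650

0.0650


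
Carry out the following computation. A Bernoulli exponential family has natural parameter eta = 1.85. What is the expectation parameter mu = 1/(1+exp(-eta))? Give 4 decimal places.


Dual coordinate (expectation parameter) for Bernoulli:
mu = 1/(1+exp(-eta)).
eta = 1.85.
exp(-eta) = exp(-1.85) = 0.157237.
mu = 1/(1+0.157237) = 0.8641

0.8641


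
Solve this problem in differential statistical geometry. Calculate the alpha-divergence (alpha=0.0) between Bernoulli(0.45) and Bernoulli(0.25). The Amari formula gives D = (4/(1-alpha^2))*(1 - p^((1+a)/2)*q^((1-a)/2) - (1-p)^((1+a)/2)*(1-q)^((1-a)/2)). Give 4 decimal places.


Amari alpha-divergence:
D = (4/(1-alpha^2))*(1 - p^((1+a)/2)*q^((1-a)/2) - (1-p)^((1+a)/2)*(1-q)^((1-a)/2)).
alpha = 0.0, p = 0.45, q = 0.25.
e1 = (1+alpha)/2 = 0.5, e2 = (1-alpha)/2 = 0.5.
t1 = p^e1 * q^e2 = 0.45^0.5 * 0.25^0.5 = 0.33541.
t2 = (1-p)^e1 * (1-q)^e2 = 0.55^0.5 * 0.75^0.5 = 0.642262.
4/(1-alpha^2) = 4.0.
D = 4.0*(1 - 0.33541 - 0.642262) = 0.0893

0.0893


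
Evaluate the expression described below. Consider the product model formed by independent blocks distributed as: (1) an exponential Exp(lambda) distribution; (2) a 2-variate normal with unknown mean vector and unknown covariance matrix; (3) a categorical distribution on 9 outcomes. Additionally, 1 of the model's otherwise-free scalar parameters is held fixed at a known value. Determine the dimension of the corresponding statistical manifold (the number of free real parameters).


The dimension of a statistical manifold equals the number of free
(independent) real parameters of the model. For a product of independent
blocks the parameter counts add.
- exponential (lambda): 1.
- 2-variate normal: 2 (mean) + 2*3/2 = 3 (symmetric covariance) = 5.
- categorical on 9 outcomes (probabilities sum to 1): 9-1 = 8.
Total = 1 + 5 + 8 = 14.
1 parameter(s) fixed at known values: 14 - 1 = 13.
Dimension = 13

13


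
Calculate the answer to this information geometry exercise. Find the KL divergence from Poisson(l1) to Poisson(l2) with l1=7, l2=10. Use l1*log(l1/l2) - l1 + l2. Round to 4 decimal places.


KL divergence for Poisson:
KL = l1*log(l1/l2) - l1 + l2.
l1 = 7, l2 = 10.
log(7/10) = -0.356675.
l1*log(l1/l2) = 7 * -0.356675 = -2.496725.
KL = -2.496725 - 7 + 10 = 0.5033

0.5033


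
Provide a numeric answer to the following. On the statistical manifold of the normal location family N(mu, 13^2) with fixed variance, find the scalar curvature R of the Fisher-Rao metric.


This family has a single free parameter, so its statistical manifold
is 1-dimensional. The Riemann curvature tensor of any 1-dimensional
Riemannian manifold vanishes identically, so R = 0.

0


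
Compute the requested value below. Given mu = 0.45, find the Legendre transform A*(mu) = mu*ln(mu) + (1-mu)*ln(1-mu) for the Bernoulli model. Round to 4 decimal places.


Legendre transform for Bernoulli:
A*(mu) = mu*log(mu) + (1-mu)*log(1-mu).
mu = 0.45, 1-mu = 0.55.
mu*log(mu) = 0.45*log(0.45) = -0.359328.
(1-mu)*log(1-mu) = 0.55*log(0.55) = -0.32881.
A* = -0.359328 + -0.32881 = -0.6881

-0.6881


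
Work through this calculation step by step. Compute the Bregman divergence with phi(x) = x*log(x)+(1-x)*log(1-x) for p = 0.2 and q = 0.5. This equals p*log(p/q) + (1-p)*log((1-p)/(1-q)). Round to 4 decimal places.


Bregman divergence with negative entropy generator:
D = p*log(p/q) + (1-p)*log((1-p)/(1-q)).
p = 0.2, q = 0.5.
p*log(p/q) = 0.2*log(0.2/0.5) = -0.183258.
(1-p)*log((1-p)/(1-q)) = 0.8*log(0.8/0.5) = 0.376003.
D = -0.183258 + 0.376003 = 0.1927

0.1927


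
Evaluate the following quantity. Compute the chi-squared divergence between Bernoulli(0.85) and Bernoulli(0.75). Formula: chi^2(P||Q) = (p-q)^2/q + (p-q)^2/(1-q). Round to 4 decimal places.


Chi-squared divergence between Bernoulli distributions:
chi^2 = (p-q)^2/q + (p-q)^2/(1-q).
p = 0.85, q = 0.75, p-q = 0.1.
(p-q)^2 = 0.01.
term1 = 0.01/0.75 = 0.013333.
term2 = 0.01/0.25 = 0.04.
chi^2 = 0.013333 + 0.04 = 0.0533

0.0533


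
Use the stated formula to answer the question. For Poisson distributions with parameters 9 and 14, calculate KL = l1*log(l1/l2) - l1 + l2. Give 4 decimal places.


KL divergence for Poisson:
KL = l1*log(l1/l2) - l1 + l2.
l1 = 9, l2 = 14.
log(9/14) = -0.441833.
l1*log(l1/l2) = 9 * -0.441833 = -3.976495.
KL = -3.976495 - 9 + 14 = 1.0235

1.0235


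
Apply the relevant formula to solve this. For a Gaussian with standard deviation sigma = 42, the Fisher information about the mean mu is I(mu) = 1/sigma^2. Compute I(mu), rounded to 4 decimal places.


The Fisher information for the mean of a normal distribution is I(mu) = 1/sigma^2.
sigma = 42, so sigma^2 = 1764.
I(mu) = 1/1764 = 0.0006

0.0006


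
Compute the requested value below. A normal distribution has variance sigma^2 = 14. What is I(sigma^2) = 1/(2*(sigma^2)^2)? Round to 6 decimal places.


Fisher information for variance: I(sigma^2) = 1/(2*sigma^4).
sigma^2 = 14, so sigma^4 = 196.
I = 1/(2*196) = 1/392 = 0.002551

0.002551


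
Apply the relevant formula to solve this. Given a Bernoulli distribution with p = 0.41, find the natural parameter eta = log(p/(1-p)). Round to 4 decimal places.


Natural parameter for Bernoulli: eta = log(p/(1-p)).
p = 0.41, 1-p = 0.59.
p/(1-p) = 0.694915.
eta = log(0.694915) = -0.3640

-0.3640


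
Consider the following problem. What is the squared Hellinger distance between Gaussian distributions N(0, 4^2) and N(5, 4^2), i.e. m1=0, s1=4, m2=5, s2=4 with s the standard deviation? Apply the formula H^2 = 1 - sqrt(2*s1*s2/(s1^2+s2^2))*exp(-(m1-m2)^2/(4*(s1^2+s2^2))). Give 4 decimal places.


Squared Hellinger distance for Gaussians:
H^2 = 1 - sqrt(2*s1*s2/(s1^2+s2^2)) * exp(-(m1-m2)^2/(4*(s1^2+s2^2))).
s1^2 = 16, s2^2 = 16, s1^2+s2^2 = 32.
sqrt(2*4*4/(32)) = 1.0.
(m1-m2)^2 = (-5)^2 = 25.
exp(-25/(4*32)) = exp(-0.195312) = 0.822578.
H^2 = 1 - 1.0*0.822578 = 0.1774

0.1774


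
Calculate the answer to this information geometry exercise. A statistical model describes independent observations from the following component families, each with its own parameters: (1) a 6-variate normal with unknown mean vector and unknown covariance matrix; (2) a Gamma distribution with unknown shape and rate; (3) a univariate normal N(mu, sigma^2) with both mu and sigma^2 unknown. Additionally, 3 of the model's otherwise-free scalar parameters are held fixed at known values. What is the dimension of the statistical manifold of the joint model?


The dimension of a statistical manifold equals the number of free
(independent) real parameters of the model. For a product of independent
blocks the parameter counts add.
- 6-variate normal: 6 (mean) + 6*7/2 = 21 (symmetric covariance) = 27.
- Gamma (shape, rate): 2.
- normal (mu, sigma^2): 2.
Total = 27 + 2 + 2 = 31.
3 parameter(s) fixed at known values: 31 - 3 = 28.
Dimension = 28

28


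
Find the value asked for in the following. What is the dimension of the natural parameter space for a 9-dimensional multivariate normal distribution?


Exponential family dimension calculation:
For 9-dim MVN: mean has 9 params, covariance has 9*10/2 = 45 unique entries.
Total dim = 9 + 45 = 54.

54


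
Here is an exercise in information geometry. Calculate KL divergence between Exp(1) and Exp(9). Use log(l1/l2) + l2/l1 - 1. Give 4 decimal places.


KL divergence for exponential family:
KL = log(l1/l2) + l2/l1 - 1.
log(1/9) = -2.197225.
9/1 = 9.0.
KL = -2.197225 + 9.0 - 1 = 5.8028

5.8028


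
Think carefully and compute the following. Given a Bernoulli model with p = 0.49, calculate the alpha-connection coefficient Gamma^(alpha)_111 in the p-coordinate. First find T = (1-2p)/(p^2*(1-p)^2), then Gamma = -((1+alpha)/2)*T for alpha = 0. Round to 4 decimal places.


Skewness (Amari-Chentsov) tensor: T = (1-2p)/(p^2*(1-p)^2).
p = 0.49, 1-2p = 0.02, p^2 = 0.2401, (1-p)^2 = 0.2601.
T = 0.02/(0.2401 * 0.2601) = 0.320256.
In the p-coordinate, Gamma^(alpha) = Gamma^(0) - (alpha/2)*T with Gamma^(0) = (1/2)*g'(p) = -T/2,
so Gamma^(alpha) = -((1+alpha)/2)*T.
alpha = 0, -(1+alpha)/2 = -0.5.
Gamma = -0.5 * 0.320256 = -0.1601

-0.1601


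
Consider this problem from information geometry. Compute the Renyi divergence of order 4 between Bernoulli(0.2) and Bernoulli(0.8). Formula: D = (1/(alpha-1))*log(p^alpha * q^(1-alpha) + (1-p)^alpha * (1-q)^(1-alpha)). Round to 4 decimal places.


Renyi divergence of order alpha between Bernoulli distributions:
D = (1/(alpha-1))*log(p^alpha * q^(1-alpha) + (1-p)^alpha * (1-q)^(1-alpha)).
alpha = 4, p = 0.2, q = 0.8.
p^alpha * q^(1-alpha) = 0.2^4 * 0.8^-3 = 0.003125.
(1-p)^alpha * (1-q)^(1-alpha) = 0.8^4 * 0.2^-3 = 51.2.
sum = 0.003125 + 51.2 = 51.203125.
D = (1/3)*log(51.203125) = 1.3119

1.3119


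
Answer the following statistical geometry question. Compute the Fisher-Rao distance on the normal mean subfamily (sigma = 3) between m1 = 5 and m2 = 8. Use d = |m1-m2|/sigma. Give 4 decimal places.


On the fixed-variance normal subfamily, geodesic distance = |m1-m2|/sigma.
|5 - 8| = 3.
sigma = 3.
d = 3/3 = 1.0000

1.0000


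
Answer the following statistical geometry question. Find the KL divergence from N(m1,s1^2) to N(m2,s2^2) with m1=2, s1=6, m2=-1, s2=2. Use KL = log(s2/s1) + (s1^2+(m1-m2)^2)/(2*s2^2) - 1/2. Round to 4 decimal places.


KL divergence between normal distributions:
KL = log(s2/s1) + (s1^2 + (m1-m2)^2)/(2*s2^2) - 1/2.
log(2/6) = -1.098612.
(6^2 + (2--1)^2)/(2*2^2) = (36 + 9)/8 = 5.625.
KL = -1.098612 + 5.625 - 0.5 = 4.0264

4.0264


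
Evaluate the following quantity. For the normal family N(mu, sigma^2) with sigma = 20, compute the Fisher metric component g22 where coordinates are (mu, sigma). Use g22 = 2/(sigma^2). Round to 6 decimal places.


For the 2-parameter normal family, the Fisher metric has:
  g11 = 1/sigma^2, g22 = 2/sigma^2.
sigma = 20, sigma^2 = 400.
g22 = 0.005000

0.005000


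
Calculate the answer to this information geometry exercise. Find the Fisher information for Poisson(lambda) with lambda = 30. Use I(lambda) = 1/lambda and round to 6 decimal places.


Fisher information for Poisson: I(lambda) = 1/lambda.
lambda = 30.
I(lambda) = 1/30 = 0.033333

0.033333


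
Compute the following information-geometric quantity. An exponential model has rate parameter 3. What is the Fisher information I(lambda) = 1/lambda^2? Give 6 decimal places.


Fisher information for exponential: I(lambda) = 1/lambda^2.
lambda = 3, lambda^2 = 9.
I = 1/9 = 0.111111

0.111111


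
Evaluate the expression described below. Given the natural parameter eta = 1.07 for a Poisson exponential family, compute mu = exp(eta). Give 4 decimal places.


Expectation parameter for Poisson exponential family:
mu = exp(eta).
eta = 1.07.
mu = exp(1.07) = 2.9154

2.9154


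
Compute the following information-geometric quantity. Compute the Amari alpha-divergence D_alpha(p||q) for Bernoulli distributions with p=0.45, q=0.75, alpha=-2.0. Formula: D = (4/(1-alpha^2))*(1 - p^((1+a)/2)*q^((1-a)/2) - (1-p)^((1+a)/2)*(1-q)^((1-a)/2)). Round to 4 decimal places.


Amari alpha-divergence:
D = (4/(1-alpha^2))*(1 - p^((1+a)/2)*q^((1-a)/2) - (1-p)^((1+a)/2)*(1-q)^((1-a)/2)).
alpha = -2.0, p = 0.45, q = 0.75.
e1 = (1+alpha)/2 = -0.5, e2 = (1-alpha)/2 = 1.5.
t1 = p^e1 * q^e2 = 0.45^-0.5 * 0.75^1.5 = 0.968246.
t2 = (1-p)^e1 * (1-q)^e2 = 0.55^-0.5 * 0.25^1.5 = 0.16855.
4/(1-alpha^2) = -1.333333.
D = -1.333333*(1 - 0.968246 - 0.16855) = 0.1824

0.1824


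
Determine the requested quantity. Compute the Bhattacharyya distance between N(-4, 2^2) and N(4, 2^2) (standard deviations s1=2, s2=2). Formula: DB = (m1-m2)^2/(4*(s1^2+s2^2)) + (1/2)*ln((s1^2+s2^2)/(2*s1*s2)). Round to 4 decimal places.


Bhattacharyya distance between two Gaussians:
DB = (m1-m2)^2/(4*(s1^2+s2^2)) + (1/2)*ln((s1^2+s2^2)/(2*s1*s2)).
(m1-m2)^2 = (-8)^2 = 64.
s1^2+s2^2 = 4 + 4 = 8.
term1 = 64/32 = 2.0.
term2 = 0.5*ln(8/8.0) = 0.0.
DB = 2.0 + 0.0 = 2.0000

2.0000


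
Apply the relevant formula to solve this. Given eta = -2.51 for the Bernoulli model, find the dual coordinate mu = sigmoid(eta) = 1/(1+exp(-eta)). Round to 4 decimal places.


Dual coordinate (expectation parameter) for Bernoulli:
mu = 1/(1+exp(-eta)).
eta = -2.51.
exp(-eta) = exp(2.51) = 12.30493.
mu = 1/(1+12.30493) = 0.0752

0.0752


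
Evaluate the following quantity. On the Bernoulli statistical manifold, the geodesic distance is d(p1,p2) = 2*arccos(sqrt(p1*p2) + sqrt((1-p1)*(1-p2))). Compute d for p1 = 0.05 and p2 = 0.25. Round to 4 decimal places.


Geodesic distance on Bernoulli manifold:
d(p1,p2) = 2*arccos(sqrt(p1*p2) + sqrt((1-p1)*(1-p2))).
sqrt(p1*p2) = sqrt(0.05*0.25) = 0.111803.
sqrt((1-p1)*(1-p2)) = sqrt(0.95*0.75) = 0.844097.
arg = 0.111803 + 0.844097 = 0.955901.
d = 2*arccos(0.955901) = 0.5962

0.5962


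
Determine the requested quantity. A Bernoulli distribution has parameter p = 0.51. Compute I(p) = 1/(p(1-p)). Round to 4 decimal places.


For Bernoulli(p), Fisher information is I(p) = 1/(p*(1-p)).
p = 0.51, 1-p = 0.49.
p*(1-p) = 0.2499.
I(p) = 1/0.2499 = 4.0016

4.0016


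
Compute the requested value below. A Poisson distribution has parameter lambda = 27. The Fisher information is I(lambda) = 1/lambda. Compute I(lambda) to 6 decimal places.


Fisher information for Poisson: I(lambda) = 1/lambda.
lambda = 27.
I(lambda) = 1/27 = 0.037037

0.037037


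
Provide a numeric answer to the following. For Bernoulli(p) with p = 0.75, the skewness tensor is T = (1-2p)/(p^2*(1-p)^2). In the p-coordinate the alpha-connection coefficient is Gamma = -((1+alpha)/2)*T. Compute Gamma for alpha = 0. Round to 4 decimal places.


Skewness (Amari-Chentsov) tensor: T = (1-2p)/(p^2*(1-p)^2).
p = 0.75, 1-2p = -0.5, p^2 = 0.5625, (1-p)^2 = 0.0625.
T = -0.5/(0.5625 * 0.0625) = -14.222222.
In the p-coordinate, Gamma^(alpha) = Gamma^(0) - (alpha/2)*T with Gamma^(0) = (1/2)*g'(p) = -T/2,
so Gamma^(alpha) = -((1+alpha)/2)*T.
alpha = 0, -(1+alpha)/2 = -0.5.
Gamma = -0.5 * -14.222222 = 7.1111

7.1111


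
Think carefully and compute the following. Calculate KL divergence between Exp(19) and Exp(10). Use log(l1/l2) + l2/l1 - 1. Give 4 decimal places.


KL divergence for exponential family:
KL = log(l1/l2) + l2/l1 - 1.
log(19/10) = 0.641854.
10/19 = 0.526316.
KL = 0.641854 + 0.526316 - 1 = 0.1682

0.1682


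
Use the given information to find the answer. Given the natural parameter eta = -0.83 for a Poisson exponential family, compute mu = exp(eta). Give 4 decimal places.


Expectation parameter for Poisson exponential family:
mu = exp(eta).
eta = -0.83.
mu = exp(-0.83) = 0.4360

0.4360


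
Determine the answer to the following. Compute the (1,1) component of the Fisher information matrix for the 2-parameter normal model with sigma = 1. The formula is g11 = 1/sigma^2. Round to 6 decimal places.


For the 2-parameter normal family, the Fisher metric has:
  g11 = 1/sigma^2, g22 = 2/sigma^2.
sigma = 1, sigma^2 = 1.
g11 = 1.000000

1.000000


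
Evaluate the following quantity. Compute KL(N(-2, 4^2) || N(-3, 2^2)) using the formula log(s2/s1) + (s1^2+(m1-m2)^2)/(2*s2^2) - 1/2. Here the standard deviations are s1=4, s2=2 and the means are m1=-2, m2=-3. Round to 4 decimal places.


KL divergence between normal distributions:
KL = log(s2/s1) + (s1^2 + (m1-m2)^2)/(2*s2^2) - 1/2.
log(2/4) = -0.693147.
(4^2 + (-2--3)^2)/(2*2^2) = (16 + 1)/8 = 2.125.
KL = -0.693147 + 2.125 - 0.5 = 0.9319

0.9319


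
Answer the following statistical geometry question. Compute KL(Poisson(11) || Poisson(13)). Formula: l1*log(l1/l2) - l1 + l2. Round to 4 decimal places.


KL divergence for Poisson:
KL = l1*log(l1/l2) - l1 + l2.
l1 = 11, l2 = 13.
log(11/13) = -0.167054.
l1*log(l1/l2) = 11 * -0.167054 = -1.837595.
KL = -1.837595 - 11 + 13 = 0.1624

0.1624


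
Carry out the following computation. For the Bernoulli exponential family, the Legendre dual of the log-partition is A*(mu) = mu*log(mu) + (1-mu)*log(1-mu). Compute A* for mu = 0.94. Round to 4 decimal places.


Legendre transform for Bernoulli:
A*(mu) = mu*log(mu) + (1-mu)*log(1-mu).
mu = 0.94, 1-mu = 0.06.
mu*log(mu) = 0.94*log(0.94) = -0.058163.
(1-mu)*log(1-mu) = 0.06*log(0.06) = -0.168805.
A* = -0.058163 + -0.168805 = -0.2270

-0.2270


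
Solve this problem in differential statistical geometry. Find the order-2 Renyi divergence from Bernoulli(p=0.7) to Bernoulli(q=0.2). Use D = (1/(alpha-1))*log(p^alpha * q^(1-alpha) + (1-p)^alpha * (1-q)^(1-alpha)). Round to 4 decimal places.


Renyi divergence of order alpha between Bernoulli distributions:
D = (1/(alpha-1))*log(p^alpha * q^(1-alpha) + (1-p)^alpha * (1-q)^(1-alpha)).
alpha = 2, p = 0.7, q = 0.2.
p^alpha * q^(1-alpha) = 0.7^2 * 0.2^-1 = 2.45.
(1-p)^alpha * (1-q)^(1-alpha) = 0.3^2 * 0.8^-1 = 0.1125.
sum = 2.45 + 0.1125 = 2.5625.
D = (1/1)*log(2.5625) = 0.9410

0.9410


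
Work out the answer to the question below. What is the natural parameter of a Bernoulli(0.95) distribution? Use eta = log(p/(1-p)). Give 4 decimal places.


Natural parameter for Bernoulli: eta = log(p/(1-p)).
p = 0.95, 1-p = 0.05.
p/(1-p) = 19.0.
eta = log(19.0) = 2.9444

2.9444


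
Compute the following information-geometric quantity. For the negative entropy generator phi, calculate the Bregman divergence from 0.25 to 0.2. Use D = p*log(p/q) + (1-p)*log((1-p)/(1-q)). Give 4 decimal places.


Bregman divergence with negative entropy generator:
D = p*log(p/q) + (1-p)*log((1-p)/(1-q)).
p = 0.25, q = 0.2.
p*log(p/q) = 0.25*log(0.25/0.2) = 0.055786.
(1-p)*log((1-p)/(1-q)) = 0.75*log(0.75/0.8) = -0.048404.
D = 0.055786 + -0.048404 = 0.0074

0.0074


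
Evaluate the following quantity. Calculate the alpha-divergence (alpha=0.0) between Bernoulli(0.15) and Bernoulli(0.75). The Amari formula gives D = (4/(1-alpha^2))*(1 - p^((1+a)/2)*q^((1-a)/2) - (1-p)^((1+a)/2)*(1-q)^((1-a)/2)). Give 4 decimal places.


Amari alpha-divergence:
D = (4/(1-alpha^2))*(1 - p^((1+a)/2)*q^((1-a)/2) - (1-p)^((1+a)/2)*(1-q)^((1-a)/2)).
alpha = 0.0, p = 0.15, q = 0.75.
e1 = (1+alpha)/2 = 0.5, e2 = (1-alpha)/2 = 0.5.
t1 = p^e1 * q^e2 = 0.15^0.5 * 0.75^0.5 = 0.33541.
t2 = (1-p)^e1 * (1-q)^e2 = 0.85^0.5 * 0.25^0.5 = 0.460977.
4/(1-alpha^2) = 4.0.
D = 4.0*(1 - 0.33541 - 0.460977) = 0.8145

0.8145


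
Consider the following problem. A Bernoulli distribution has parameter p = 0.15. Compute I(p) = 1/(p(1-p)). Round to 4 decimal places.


For Bernoulli(p), Fisher information is I(p) = 1/(p*(1-p)).
p = 0.15, 1-p = 0.85.
p*(1-p) = 0.1275.
I(p) = 1/0.1275 = 7.8431

7.8431


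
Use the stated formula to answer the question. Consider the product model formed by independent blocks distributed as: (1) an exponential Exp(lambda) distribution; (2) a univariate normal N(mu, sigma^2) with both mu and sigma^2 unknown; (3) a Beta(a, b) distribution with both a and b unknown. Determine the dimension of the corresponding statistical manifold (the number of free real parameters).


The dimension of a statistical manifold equals the number of free
(independent) real parameters of the model. For a product of independent
blocks the parameter counts add.
- exponential (lambda): 1.
- normal (mu, sigma^2): 2.
- Beta (a, b): 2.
Total = 1 + 2 + 2 = 5.
Dimension = 5

5


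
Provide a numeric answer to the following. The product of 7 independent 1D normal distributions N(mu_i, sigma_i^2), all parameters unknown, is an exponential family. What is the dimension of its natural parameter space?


Exponential family dimension calculation:
Each univariate normal has two natural parameters (mu/sigma^2 and -1/(2 sigma^2)).
With 7 independent components, dim = 2 * 7 = 14.

14


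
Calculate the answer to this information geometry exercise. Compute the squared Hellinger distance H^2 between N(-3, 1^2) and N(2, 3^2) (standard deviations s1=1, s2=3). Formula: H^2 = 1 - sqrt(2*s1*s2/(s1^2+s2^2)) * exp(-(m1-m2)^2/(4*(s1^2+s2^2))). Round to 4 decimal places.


Squared Hellinger distance for Gaussians:
H^2 = 1 - sqrt(2*s1*s2/(s1^2+s2^2)) * exp(-(m1-m2)^2/(4*(s1^2+s2^2))).
s1^2 = 1, s2^2 = 9, s1^2+s2^2 = 10.
sqrt(2*1*3/(10)) = 0.774597.
(m1-m2)^2 = (-5)^2 = 25.
exp(-25/(4*10)) = exp(-0.625) = 0.535261.
H^2 = 1 - 0.774597*0.535261 = 0.5854

0.5854


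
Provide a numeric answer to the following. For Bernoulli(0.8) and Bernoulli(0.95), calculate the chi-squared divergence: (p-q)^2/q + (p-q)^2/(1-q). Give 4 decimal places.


Chi-squared divergence between Bernoulli distributions:
chi^2 = (p-q)^2/q + (p-q)^2/(1-q).
p = 0.8, q = 0.95, p-q = -0.15.
(p-q)^2 = 0.0225.
term1 = 0.0225/0.95 = 0.023684.
term2 = 0.0225/0.05 = 0.45.
chi^2 = 0.023684 + 0.45 = 0.4737

0.4737


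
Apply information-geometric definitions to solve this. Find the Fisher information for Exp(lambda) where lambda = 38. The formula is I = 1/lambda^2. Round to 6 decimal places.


Fisher information for exponential: I(lambda) = 1/lambda^2.
lambda = 38, lambda^2 = 1444.
I = 1/1444 = 0.000693

0.000693


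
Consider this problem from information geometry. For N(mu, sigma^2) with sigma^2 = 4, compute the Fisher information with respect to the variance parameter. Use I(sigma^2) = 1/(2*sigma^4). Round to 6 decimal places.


Fisher information for variance: I(sigma^2) = 1/(2*sigma^4).
sigma^2 = 4, so sigma^4 = 16.
I = 1/(2*16) = 1/32 = 0.031250

0.031250


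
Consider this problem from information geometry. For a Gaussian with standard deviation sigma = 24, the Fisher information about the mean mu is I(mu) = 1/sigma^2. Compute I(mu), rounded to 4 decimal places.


The Fisher information for the mean of a normal distribution is I(mu) = 1/sigma^2.
sigma = 24, so sigma^2 = 576.
I(mu) = 1/576 = 0.0017

0.0017


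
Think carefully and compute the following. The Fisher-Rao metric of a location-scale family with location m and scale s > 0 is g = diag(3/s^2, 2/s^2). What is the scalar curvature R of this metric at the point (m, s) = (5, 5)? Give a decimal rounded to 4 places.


The metric has the form g = (A dm^2 + B ds^2)/s^2 with A = 3, B = 2.
Substitute u = sqrt(A/B)*m: g = B*(du^2 + ds^2)/s^2, i.e. B times the
Poincare upper half-plane metric, which has constant Gaussian curvature -1.
Scaling a 2D metric by a constant c divides the Gaussian curvature by c,
so K = -1/B = -1/(2) = -0.5000 everywhere (the point (m, s) = (5, 5) is irrelevant:
the curvature is constant).
Scalar curvature in dimension 2: R = 2K = -2/(2) = -1.0000.

-1.0000


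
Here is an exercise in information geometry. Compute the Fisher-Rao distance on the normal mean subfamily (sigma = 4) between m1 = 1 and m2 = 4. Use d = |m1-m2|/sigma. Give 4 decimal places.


On the fixed-variance normal subfamily, geodesic distance = |m1-m2|/sigma.
|1 - 4| = 3.
sigma = 4.
d = 3/4 = 0.7500

0.7500


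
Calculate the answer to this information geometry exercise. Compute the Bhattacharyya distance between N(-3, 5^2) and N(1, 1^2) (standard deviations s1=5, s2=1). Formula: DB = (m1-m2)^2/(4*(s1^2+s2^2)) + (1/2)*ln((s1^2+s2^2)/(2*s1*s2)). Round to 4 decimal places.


Bhattacharyya distance between two Gaussians:
DB = (m1-m2)^2/(4*(s1^2+s2^2)) + (1/2)*ln((s1^2+s2^2)/(2*s1*s2)).
(m1-m2)^2 = (-4)^2 = 16.
s1^2+s2^2 = 25 + 1 = 26.
term1 = 16/104 = 0.153846.
term2 = 0.5*ln(26/10.0) = 0.477756.
DB = 0.153846 + 0.477756 = 0.6316

0.6316


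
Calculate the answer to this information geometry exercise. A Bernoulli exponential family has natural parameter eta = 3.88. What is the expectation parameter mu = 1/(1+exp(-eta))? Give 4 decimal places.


Dual coordinate (expectation parameter) for Bernoulli:
mu = 1/(1+exp(-eta)).
eta = 3.88.
exp(-eta) = exp(-3.88) = 0.020651.
mu = 1/(1+0.020651) = 0.9798

0.9798


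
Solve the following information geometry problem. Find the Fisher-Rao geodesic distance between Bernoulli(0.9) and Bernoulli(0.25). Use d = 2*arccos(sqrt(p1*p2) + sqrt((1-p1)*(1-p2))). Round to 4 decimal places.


Geodesic distance on Bernoulli manifold:
d(p1,p2) = 2*arccos(sqrt(p1*p2) + sqrt((1-p1)*(1-p2))).
sqrt(p1*p2) = sqrt(0.9*0.25) = 0.474342.
sqrt((1-p1)*(1-p2)) = sqrt(0.1*0.75) = 0.273861.
arg = 0.474342 + 0.273861 = 0.748203.
d = 2*arccos(0.748203) = 1.4509

1.4509


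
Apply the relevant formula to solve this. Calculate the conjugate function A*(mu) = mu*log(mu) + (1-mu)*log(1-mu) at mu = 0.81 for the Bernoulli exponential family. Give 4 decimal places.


Legendre transform for Bernoulli:
A*(mu) = mu*log(mu) + (1-mu)*log(1-mu).
mu = 0.81, 1-mu = 0.19.
mu*log(mu) = 0.81*log(0.81) = -0.170684.
(1-mu)*log(1-mu) = 0.19*log(0.19) = -0.315539.
A* = -0.170684 + -0.315539 = -0.4862

-0.4862


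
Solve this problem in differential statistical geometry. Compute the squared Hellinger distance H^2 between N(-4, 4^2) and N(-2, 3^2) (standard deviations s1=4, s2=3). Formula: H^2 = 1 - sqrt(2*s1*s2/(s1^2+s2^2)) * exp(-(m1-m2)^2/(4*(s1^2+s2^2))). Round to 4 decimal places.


Squared Hellinger distance for Gaussians:
H^2 = 1 - sqrt(2*s1*s2/(s1^2+s2^2)) * exp(-(m1-m2)^2/(4*(s1^2+s2^2))).
s1^2 = 16, s2^2 = 9, s1^2+s2^2 = 25.
sqrt(2*4*3/(25)) = 0.979796.
(m1-m2)^2 = (-2)^2 = 4.
exp(-4/(4*25)) = exp(-0.04) = 0.960789.
H^2 = 1 - 0.979796*0.960789 = 0.0586

0.0586


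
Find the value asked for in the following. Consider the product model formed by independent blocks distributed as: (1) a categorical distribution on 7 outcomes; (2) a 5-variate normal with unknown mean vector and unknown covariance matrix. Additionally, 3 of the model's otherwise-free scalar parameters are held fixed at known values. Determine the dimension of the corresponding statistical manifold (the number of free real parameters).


The dimension of a statistical manifold equals the number of free
(independent) real parameters of the model. For a product of independent
blocks the parameter counts add.
- categorical on 7 outcomes (probabilities sum to 1): 7-1 = 6.
- 5-variate normal: 5 (mean) + 5*6/2 = 15 (symmetric covariance) = 20.
Total = 6 + 20 = 26.
3 parameter(s) fixed at known values: 26 - 3 = 23.
Dimension = 23

23


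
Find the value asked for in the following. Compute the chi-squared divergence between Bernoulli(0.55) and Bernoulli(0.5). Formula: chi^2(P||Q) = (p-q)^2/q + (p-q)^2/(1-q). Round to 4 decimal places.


Chi-squared divergence between Bernoulli distributions:
chi^2 = (p-q)^2/q + (p-q)^2/(1-q).
p = 0.55, q = 0.5, p-q = 0.05.
(p-q)^2 = 0.0025.
term1 = 0.0025/0.5 = 0.005.
term2 = 0.0025/0.5 = 0.005.
chi^2 = 0.005 + 0.005 = 0.0100

0.0100


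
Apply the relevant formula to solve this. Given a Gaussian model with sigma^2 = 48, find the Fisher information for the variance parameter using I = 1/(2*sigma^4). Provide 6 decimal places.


Fisher information for variance: I(sigma^2) = 1/(2*sigma^4).
sigma^2 = 48, so sigma^4 = 2304.
I = 1/(2*2304) = 1/4608 = 0.000217

0.000217


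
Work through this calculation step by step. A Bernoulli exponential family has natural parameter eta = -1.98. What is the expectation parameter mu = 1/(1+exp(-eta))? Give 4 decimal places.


Dual coordinate (expectation parameter) for Bernoulli:
mu = 1/(1+exp(-eta)).
eta = -1.98.
exp(-eta) = exp(1.98) = 7.242743.
mu = 1/(1+7.242743) = 0.1213

0.1213


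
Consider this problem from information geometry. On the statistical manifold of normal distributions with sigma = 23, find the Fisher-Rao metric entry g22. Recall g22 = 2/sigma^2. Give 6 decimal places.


For the 2-parameter normal family, the Fisher metric has:
  g11 = 1/sigma^2, g22 = 2/sigma^2.
sigma = 23, sigma^2 = 529.
g22 = 0.003781

0.003781


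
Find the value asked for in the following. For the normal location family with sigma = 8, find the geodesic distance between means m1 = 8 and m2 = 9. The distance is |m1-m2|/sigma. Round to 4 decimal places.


On the fixed-variance normal subfamily, geodesic distance = |m1-m2|/sigma.
|8 - 9| = 1.
sigma = 8.
d = 1/8 = 0.1250

0.1250
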